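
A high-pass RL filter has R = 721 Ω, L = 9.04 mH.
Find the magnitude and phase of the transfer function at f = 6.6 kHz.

Step 1 — Angular frequency: ω = 2π·6600 = 4.147e+04 rad/s.
Step 2 — Transfer function: H(jω) = jωL/(R + jωL).
Step 3 — Numerator jωL = j·374.9; denominator R + jωL = 721 + j374.9.
Step 4 — H = 0.2128 + j0.4093.
Step 5 — Magnitude: |H| = 0.4613 (-6.7 dB); phase: φ = 62.5°.

|H| = 0.4613 (-6.7 dB), φ = 62.5°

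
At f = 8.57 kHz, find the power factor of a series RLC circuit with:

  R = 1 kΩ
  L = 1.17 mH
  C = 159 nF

Step 1 — Angular frequency: ω = 2π·f = 2π·8570 = 5.385e+04 rad/s.
Step 2 — Component impedances:
  R: Z = R = 1000 Ω
  L: Z = jωL = j·5.385e+04·0.00117 = 0 + j63 Ω
  C: Z = 1/(jωC) = -j/(ω·C) = 0 - j116.8 Ω
Step 3 — Series combination: Z_total = R + L + C = 1000 - j53.8 Ω = 1001∠-3.1° Ω.
Step 4 — Power factor: PF = cos(φ) = Re(Z)/|Z| = 1000/1001.4 = 0.9986.
Step 5 — Type: Im(Z) = -53.8 ⇒ leading (phase φ = -3.1°).

PF = 0.9986 (leading, φ = -3.1°)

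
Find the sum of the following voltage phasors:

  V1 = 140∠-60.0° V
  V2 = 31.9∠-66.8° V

Step 1 — Convert each phasor to rectangular form:
  V1 = 140·(cos(-60.0°) + j·sin(-60.0°)) = 70 - j121.2 V
  V2 = 31.9·(cos(-66.8°) + j·sin(-66.8°)) = 12.57 - j29.32 V
Step 2 — Sum components: V_total = 82.57 - j150.6 V.
Step 3 — Convert to polar: |V_total| = 171.7 V, ∠V_total = -61.3°.

V_total = 171.7∠-61.3° V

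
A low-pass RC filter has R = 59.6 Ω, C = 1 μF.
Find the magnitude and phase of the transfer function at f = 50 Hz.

Step 1 — Angular frequency: ω = 2π·50 = 314.2 rad/s.
Step 2 — Transfer function: H(jω) = 1/(1 + jωRC).
Step 3 — Denominator: 1 + jωRC = 1 + j·314.2·59.6·1e-06 = 1 + j0.01872.
Step 4 — H = 0.9996 - j0.01872.
Step 5 — Magnitude: |H| = 0.9998 (-0.0 dB); phase: φ = -1.1°.

|H| = 0.9998 (-0.0 dB), φ = -1.1°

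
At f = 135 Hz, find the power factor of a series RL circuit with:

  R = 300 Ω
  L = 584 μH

Step 1 — Angular frequency: ω = 2π·f = 2π·135 = 848.2 rad/s.
Step 2 — Component impedances:
  R: Z = R = 300 Ω
  L: Z = jωL = j·848.2·0.000584 = 0 + j0.4954 Ω
Step 3 — Series combination: Z_total = R + L = 300 + j0.4954 Ω = 300∠0.1° Ω.
Step 4 — Power factor: PF = cos(φ) = Re(Z)/|Z| = 300/300 = 1.
Step 5 — Type: Im(Z) = 0.4954 ⇒ lagging (phase φ = 0.1°).

PF = 1 (lagging, φ = 0.1°)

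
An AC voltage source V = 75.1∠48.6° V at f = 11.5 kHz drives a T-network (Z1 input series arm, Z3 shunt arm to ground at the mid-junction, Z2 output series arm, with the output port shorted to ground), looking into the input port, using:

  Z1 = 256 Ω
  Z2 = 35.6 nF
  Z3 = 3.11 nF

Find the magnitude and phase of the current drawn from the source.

Step 1 — Angular frequency: ω = 2π·f = 2π·1.15e+04 = 7.226e+04 rad/s.
Step 2 — Component impedances:
  Z1: Z = R = 256 Ω
  Z2: Z = 1/(jωC) = -j/(ω·C) = 0 - j388.8 Ω
  Z3: Z = 1/(jωC) = -j/(ω·C) = 0 - j4450 Ω
Step 3 — With the output port shorted to ground, the output series arm Z2 runs from the junction to ground; the shunt arm Z3 also runs from the junction to ground. They appear in parallel: Z3 || Z2 = 0 - j357.5 Ω.
Step 4 — Series with input arm Z1: Z_in = Z1 + (Z3 || Z2) = 256 - j357.5 Ω = 439.7∠-54.4° Ω.
Step 5 — Source phasor: V = 75.1∠48.6° V = 49.66 + j56.33 V.
Step 6 — Ohm's law: I = V / Z_total = (49.66 + j56.33) / (256 - j357.5) = -0.03841 + j0.1664 A.
Step 7 — Convert to polar: |I| = 0.1708 A, ∠I = 103.0°.

I = 0.1708∠103.0° A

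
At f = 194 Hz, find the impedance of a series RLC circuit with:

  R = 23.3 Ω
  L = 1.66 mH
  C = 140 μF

Step 1 — Angular frequency: ω = 2π·f = 2π·194 = 1219 rad/s.
Step 2 — Component impedances:
  R: Z = R = 23.3 Ω
  L: Z = jωL = j·1219·0.00166 = 0 + j2.023 Ω
  C: Z = 1/(jωC) = -j/(ω·C) = 0 - j5.86 Ω
Step 3 — Series combination: Z_total = R + L + C = 23.3 - j3.836 Ω = 23.61∠-9.4° Ω.

Z = 23.3 - j3.836 Ω = 23.61∠-9.4° Ω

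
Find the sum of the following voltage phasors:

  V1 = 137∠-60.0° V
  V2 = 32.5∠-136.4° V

Step 1 — Convert each phasor to rectangular form:
  V1 = 137·(cos(-60.0°) + j·sin(-60.0°)) = 68.5 - j118.6 V
  V2 = 32.5·(cos(-136.4°) + j·sin(-136.4°)) = -23.54 - j22.41 V
Step 2 — Sum components: V_total = 44.96 - j141.1 V.
Step 3 — Convert to polar: |V_total| = 148.1 V, ∠V_total = -72.3°.

V_total = 148.1∠-72.3° V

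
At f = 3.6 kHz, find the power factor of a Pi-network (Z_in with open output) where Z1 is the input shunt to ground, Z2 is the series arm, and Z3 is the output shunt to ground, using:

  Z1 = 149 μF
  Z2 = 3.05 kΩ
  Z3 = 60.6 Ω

Step 1 — Angular frequency: ω = 2π·f = 2π·3600 = 2.262e+04 rad/s.
Step 2 — Component impedances:
  Z1: Z = 1/(jωC) = -j/(ω·C) = 0 - j0.2967 Ω
  Z2: Z = R = 3050 Ω
  Z3: Z = R = 60.6 Ω
Step 3 — With open output, the series arm Z2 and the output shunt Z3 appear in series to ground: Z2 + Z3 = 3111 Ω.
Step 4 — Parallel with input shunt Z1: Z_in = Z1 || (Z2 + Z3) = 2.83e-05 - j0.2967 Ω = 0.2967∠-90.0° Ω.
Step 5 — Power factor: PF = cos(φ) = Re(Z)/|Z| = 2.8302e-05/0.29671 = 9.539e-05.
Step 6 — Type: Im(Z) = -0.2967 ⇒ leading (phase φ = -90.0°).

PF = 9.539e-05 (leading, φ = -90.0°)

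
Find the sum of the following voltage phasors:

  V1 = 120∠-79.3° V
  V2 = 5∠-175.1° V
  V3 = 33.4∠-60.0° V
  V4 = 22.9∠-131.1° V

Step 1 — Convert each phasor to rectangular form:
  V1 = 120·(cos(-79.3°) + j·sin(-79.3°)) = 22.28 - j117.9 V
  V2 = 5·(cos(-175.1°) + j·sin(-175.1°)) = -4.982 - j0.4271 V
  V3 = 33.4·(cos(-60.0°) + j·sin(-60.0°)) = 16.7 - j28.93 V
  V4 = 22.9·(cos(-131.1°) + j·sin(-131.1°)) = -15.05 - j17.26 V
Step 2 — Sum components: V_total = 18.94 - j164.5 V.
Step 3 — Convert to polar: |V_total| = 165.6 V, ∠V_total = -83.4°.

V_total = 165.6∠-83.4° V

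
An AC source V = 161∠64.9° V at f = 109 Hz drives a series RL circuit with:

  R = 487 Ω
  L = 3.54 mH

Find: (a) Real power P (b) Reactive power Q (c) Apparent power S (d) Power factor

Step 1 — Angular frequency: ω = 2π·f = 2π·109 = 684.9 rad/s.
Step 2 — Component impedances:
  R: Z = R = 487 Ω
  L: Z = jωL = j·684.9·0.00354 = 0 + j2.424 Ω
Step 3 — Series combination: Z_total = R + L = 487 + j2.424 Ω = 487∠0.3° Ω.
Step 4 — Source phasor: V = 161∠64.9° V = 68.3 + j145.8 V.
Step 5 — Current: I = V / Z = 0.1417 + j0.2987 A = 0.3306∠64.6° A.
Step 6 — Complex power: S = V·I* = 53.22 + j0.265 VA.
Step 7 — Real power: P = Re(S) = 53.22 W.
Step 8 — Reactive power: Q = Im(S) = 0.265 VAR.
Step 9 — Apparent power: |S| = 53.23 VA.
Step 10 — Power factor: PF = P/|S| = 1 (lagging).

(a) P = 53.22 W  (b) Q = 0.265 VAR  (c) S = 53.23 VA  (d) PF = 1 (lagging)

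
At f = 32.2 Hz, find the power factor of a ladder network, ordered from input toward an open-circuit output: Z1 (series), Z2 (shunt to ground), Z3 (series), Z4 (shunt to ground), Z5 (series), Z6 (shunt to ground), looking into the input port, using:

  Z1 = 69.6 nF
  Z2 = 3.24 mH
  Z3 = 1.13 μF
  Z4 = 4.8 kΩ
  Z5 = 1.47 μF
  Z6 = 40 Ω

Step 1 — Angular frequency: ω = 2π·f = 2π·32.2 = 202.3 rad/s.
Step 2 — Component impedances:
  Z1: Z = 1/(jωC) = -j/(ω·C) = 0 - j7.102e+04 Ω
  Z2: Z = jωL = j·202.3·0.00324 = 0 + j0.6555 Ω
  Z3: Z = 1/(jωC) = -j/(ω·C) = 0 - j4374 Ω
  Z4: Z = R = 4800 Ω
  Z5: Z = 1/(jωC) = -j/(ω·C) = 0 - j3362 Ω
  Z6: Z = R = 40 Ω
Step 3 — Ladder network (open output): work backward from the far end, alternating series and parallel combinations. Z_in = 0 - j7.102e+04 Ω = 7.102e+04∠-90.0° Ω.
Step 4 — Power factor: PF = cos(φ) = Re(Z)/|Z| = 1.48e-05/7.102e+04 = 2.084e-10.
Step 5 — Type: Im(Z) = -7.102e+04 ⇒ leading (phase φ = -90.0°).

PF = 2.084e-10 (leading, φ = -90.0°)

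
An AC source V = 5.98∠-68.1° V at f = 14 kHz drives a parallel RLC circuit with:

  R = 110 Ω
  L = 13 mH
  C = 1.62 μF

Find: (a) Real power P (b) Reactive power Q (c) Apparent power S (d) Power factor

Step 1 — Angular frequency: ω = 2π·f = 2π·1.4e+04 = 8.796e+04 rad/s.
Step 2 — Component impedances:
  R: Z = R = 110 Ω
  L: Z = jωL = j·8.796e+04·0.013 = 0 + j1144 Ω
  C: Z = 1/(jωC) = -j/(ω·C) = 0 - j7.017 Ω
Step 3 — Parallel combination: 1/Z_total = 1/R + 1/L + 1/C; Z_total = 0.4514 - j7.032 Ω = 7.046∠-86.3° Ω.
Step 4 — Source phasor: V = 5.98∠-68.1° V = 2.23 - j5.548 V.
Step 5 — Current: I = V / Z = 0.8061 + j0.2655 A = 0.8487∠18.2° A.
Step 6 — Complex power: S = V·I* = 0.3251 - j5.065 VA.
Step 7 — Real power: P = Re(S) = 0.3251 W.
Step 8 — Reactive power: Q = Im(S) = -5.065 VAR.
Step 9 — Apparent power: |S| = 5.075 VA.
Step 10 — Power factor: PF = P/|S| = 0.06406 (leading).

(a) P = 0.3251 W  (b) Q = -5.065 VAR  (c) S = 5.075 VA  (d) PF = 0.06406 (leading)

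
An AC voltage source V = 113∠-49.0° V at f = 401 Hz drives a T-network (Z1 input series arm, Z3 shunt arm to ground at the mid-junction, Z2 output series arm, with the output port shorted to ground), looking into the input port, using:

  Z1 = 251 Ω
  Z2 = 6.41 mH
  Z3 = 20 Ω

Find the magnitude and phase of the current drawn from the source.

Step 1 — Angular frequency: ω = 2π·f = 2π·401 = 2520 rad/s.
Step 2 — Component impedances:
  Z1: Z = R = 251 Ω
  Z2: Z = jωL = j·2520·0.00641 = 0 + j16.15 Ω
  Z3: Z = R = 20 Ω
Step 3 — With the output port shorted to ground, the output series arm Z2 runs from the junction to ground; the shunt arm Z3 also runs from the junction to ground. They appear in parallel: Z3 || Z2 = 7.894 + j9.776 Ω.
Step 4 — Series with input arm Z1: Z_in = Z1 + (Z3 || Z2) = 258.9 + j9.776 Ω = 259.1∠2.2° Ω.
Step 5 — Source phasor: V = 113∠-49.0° V = 74.13 - j85.28 V.
Step 6 — Ohm's law: I = V / Z_total = (74.13 - j85.28) / (258.9 + j9.776) = 0.2735 - j0.3397 A.
Step 7 — Convert to polar: |I| = 0.4362 A, ∠I = -51.2°.

I = 0.4362∠-51.2° A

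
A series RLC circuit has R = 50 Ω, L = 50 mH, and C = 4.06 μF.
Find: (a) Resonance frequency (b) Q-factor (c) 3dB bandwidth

Step 1 — Resonance: ω₀ = 1/√(LC) = 1/√(0.05·4.06e-06) = 2219 rad/s.
Step 2 — f₀ = ω₀/(2π) = 353.2 Hz.
Step 3 — Series Q: Q = ω₀L/R = 2219·0.05/50 = 2.219.
Step 4 — Bandwidth: Δω = ω₀/Q = 1000 rad/s; BW = Δω/(2π) = 159.2 Hz.

(a) f₀ = 353.2 Hz  (b) Q = 2.219  (c) BW = 159.2 Hz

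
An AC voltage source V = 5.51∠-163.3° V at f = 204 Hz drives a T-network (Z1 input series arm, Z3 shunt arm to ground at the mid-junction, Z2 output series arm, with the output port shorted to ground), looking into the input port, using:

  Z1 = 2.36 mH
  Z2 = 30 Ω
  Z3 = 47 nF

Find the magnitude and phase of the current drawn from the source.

Step 1 — Angular frequency: ω = 2π·f = 2π·204 = 1282 rad/s.
Step 2 — Component impedances:
  Z1: Z = jωL = j·1282·0.00236 = 0 + j3.025 Ω
  Z2: Z = R = 30 Ω
  Z3: Z = 1/(jωC) = -j/(ω·C) = 0 - j1.66e+04 Ω
Step 3 — With the output port shorted to ground, the output series arm Z2 runs from the junction to ground; the shunt arm Z3 also runs from the junction to ground. They appear in parallel: Z3 || Z2 = 30 - j0.05422 Ω.
Step 4 — Series with input arm Z1: Z_in = Z1 + (Z3 || Z2) = 30 + j2.971 Ω = 30.15∠5.7° Ω.
Step 5 — Source phasor: V = 5.51∠-163.3° V = -5.278 - j1.583 V.
Step 6 — Ohm's law: I = V / Z_total = (-5.278 - j1.583) / (30 + j2.971) = -0.1794 - j0.03501 A.
Step 7 — Convert to polar: |I| = 0.1828 A, ∠I = -169.0°.

I = 0.1828∠-169.0° A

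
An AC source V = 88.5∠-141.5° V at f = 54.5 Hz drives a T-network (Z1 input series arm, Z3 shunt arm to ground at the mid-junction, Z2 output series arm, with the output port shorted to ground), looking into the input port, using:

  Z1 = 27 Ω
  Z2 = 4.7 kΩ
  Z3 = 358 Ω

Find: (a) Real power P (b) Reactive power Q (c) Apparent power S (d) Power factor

Step 1 — Angular frequency: ω = 2π·f = 2π·54.5 = 342.4 rad/s.
Step 2 — Component impedances:
  Z1: Z = R = 27 Ω
  Z2: Z = R = 4700 Ω
  Z3: Z = R = 358 Ω
Step 3 — With the output port shorted to ground, the output series arm Z2 runs from the junction to ground; the shunt arm Z3 also runs from the junction to ground. They appear in parallel: Z3 || Z2 = 332.7 Ω.
Step 4 — Series with input arm Z1: Z_in = Z1 + (Z3 || Z2) = 359.7 Ω = 359.7∠0.0° Ω.
Step 5 — Source phasor: V = 88.5∠-141.5° V = -69.26 - j55.09 V.
Step 6 — Current: I = V / Z = -0.1926 - j0.1532 A = 0.2461∠-141.5° A.
Step 7 — Complex power: S = V·I* = 21.78 VA.
Step 8 — Real power: P = Re(S) = 21.78 W.
Step 9 — Reactive power: Q = Im(S) = 0 VAR.
Step 10 — Apparent power: |S| = 21.78 VA.
Step 11 — Power factor: PF = P/|S| = 1 (unity).

(a) P = 21.78 W  (b) Q = 0 VAR  (c) S = 21.78 VA  (d) PF = 1 (unity)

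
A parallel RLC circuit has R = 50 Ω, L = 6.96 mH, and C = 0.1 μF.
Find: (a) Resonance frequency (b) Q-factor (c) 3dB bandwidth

Step 1 — Resonance: ω₀ = 1/√(LC) = 1/√(0.00696·1e-07) = 3.79e+04 rad/s.
Step 2 — f₀ = ω₀/(2π) = 6033 Hz.
Step 3 — Parallel Q: Q = R/(ω₀L) = 50/(3.79e+04·0.00696) = 0.1895.
Step 4 — Bandwidth: Δω = ω₀/Q = 2e+05 rad/s; BW = Δω/(2π) = 3.183e+04 Hz.

(a) f₀ = 6033 Hz  (b) Q = 0.1895  (c) BW = 3.183e+04 Hz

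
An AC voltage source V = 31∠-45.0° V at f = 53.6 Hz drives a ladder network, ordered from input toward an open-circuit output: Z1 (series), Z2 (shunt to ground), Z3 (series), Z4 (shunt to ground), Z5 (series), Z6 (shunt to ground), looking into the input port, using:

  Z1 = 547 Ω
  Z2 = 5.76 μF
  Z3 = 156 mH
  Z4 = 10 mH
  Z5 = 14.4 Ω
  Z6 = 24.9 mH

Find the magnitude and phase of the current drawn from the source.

Step 1 — Angular frequency: ω = 2π·f = 2π·53.6 = 336.8 rad/s.
Step 2 — Component impedances:
  Z1: Z = R = 547 Ω
  Z2: Z = 1/(jωC) = -j/(ω·C) = 0 - j515.5 Ω
  Z3: Z = jωL = j·336.8·0.156 = 0 + j52.54 Ω
  Z4: Z = jωL = j·336.8·0.01 = 0 + j3.368 Ω
  Z5: Z = R = 14.4 Ω
  Z6: Z = jωL = j·336.8·0.0249 = 0 + j8.386 Ω
Step 3 — Ladder network (open output): work backward from the far end, alternating series and parallel combinations. Z_in = 547.6 + j62.22 Ω = 551.1∠6.5° Ω.
Step 4 — Source phasor: V = 31∠-45.0° V = 21.92 - j21.92 V.
Step 5 — Ohm's law: I = V / Z_total = (21.92 - j21.92) / (547.6 + j62.22) = 0.03503 - j0.04401 A.
Step 6 — Convert to polar: |I| = 0.05625 A, ∠I = -51.5°.

I = 0.05625∠-51.5° A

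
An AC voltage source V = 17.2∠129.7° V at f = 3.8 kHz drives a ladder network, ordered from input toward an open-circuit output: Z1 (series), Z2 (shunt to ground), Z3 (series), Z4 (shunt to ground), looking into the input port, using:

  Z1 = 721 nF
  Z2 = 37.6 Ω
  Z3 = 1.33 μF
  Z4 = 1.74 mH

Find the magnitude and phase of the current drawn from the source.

Step 1 — Angular frequency: ω = 2π·f = 2π·3800 = 2.388e+04 rad/s.
Step 2 — Component impedances:
  Z1: Z = 1/(jωC) = -j/(ω·C) = 0 - j58.09 Ω
  Z2: Z = R = 37.6 Ω
  Z3: Z = 1/(jωC) = -j/(ω·C) = 0 - j31.49 Ω
  Z4: Z = jωL = j·2.388e+04·0.00174 = 0 + j41.54 Ω
Step 3 — Ladder network (open output): work backward from the far end, alternating series and parallel combinations. Z_in = 2.509 - j48.71 Ω = 48.77∠-87.1° Ω.
Step 4 — Source phasor: V = 17.2∠129.7° V = -10.99 + j13.23 V.
Step 5 — Ohm's law: I = V / Z_total = (-10.99 + j13.23) / (2.509 - j48.71) = -0.2826 - j0.211 A.
Step 6 — Convert to polar: |I| = 0.3527 A, ∠I = -143.2°.

I = 0.3527∠-143.2° A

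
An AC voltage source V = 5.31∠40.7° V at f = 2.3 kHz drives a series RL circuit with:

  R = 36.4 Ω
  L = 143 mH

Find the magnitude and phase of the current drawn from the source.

Step 1 — Angular frequency: ω = 2π·f = 2π·2300 = 1.445e+04 rad/s.
Step 2 — Component impedances:
  R: Z = R = 36.4 Ω
  L: Z = jωL = j·1.445e+04·0.143 = 0 + j2067 Ω
Step 3 — Series combination: Z_total = R + L = 36.4 + j2067 Ω = 2067∠89.0° Ω.
Step 4 — Source phasor: V = 5.31∠40.7° V = 4.026 + j3.463 V.
Step 5 — Ohm's law: I = V / Z_total = (4.026 + j3.463) / (36.4 + j2067) = 0.001709 - j0.001918 A.
Step 6 — Convert to polar: |I| = 0.002569 A, ∠I = -48.3°.

I = 0.002569∠-48.3° A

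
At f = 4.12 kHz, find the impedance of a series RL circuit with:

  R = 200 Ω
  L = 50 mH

Step 1 — Angular frequency: ω = 2π·f = 2π·4120 = 2.589e+04 rad/s.
Step 2 — Component impedances:
  R: Z = R = 200 Ω
  L: Z = jωL = j·2.589e+04·0.05 = 0 + j1294 Ω
Step 3 — Series combination: Z_total = R + L = 200 + j1294 Ω = 1310∠81.2° Ω.

Z = 200 + j1294 Ω = 1310∠81.2° Ω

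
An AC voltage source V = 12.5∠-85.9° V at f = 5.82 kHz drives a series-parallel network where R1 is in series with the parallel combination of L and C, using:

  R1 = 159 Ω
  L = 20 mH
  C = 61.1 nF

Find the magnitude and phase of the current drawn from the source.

Step 1 — Angular frequency: ω = 2π·f = 2π·5820 = 3.657e+04 rad/s.
Step 2 — Component impedances:
  R1: Z = R = 159 Ω
  L: Z = jωL = j·3.657e+04·0.02 = 0 + j731.4 Ω
  C: Z = 1/(jωC) = -j/(ω·C) = 0 - j447.6 Ω
Step 3 — Parallel branch: L || C = 1/(1/L + 1/C) = 0 - j1153 Ω.
Step 4 — Series with R1: Z_total = R1 + (L || C) = 159 - j1153 Ω = 1164∠-82.2° Ω.
Step 5 — Source phasor: V = 12.5∠-85.9° V = 0.8937 - j12.47 V.
Step 6 — Ohm's law: I = V / Z_total = (0.8937 - j12.47) / (159 - j1153) = 0.01071 - j0.000702 A.
Step 7 — Convert to polar: |I| = 0.01074 A, ∠I = -3.7°.

I = 0.01074∠-3.7° A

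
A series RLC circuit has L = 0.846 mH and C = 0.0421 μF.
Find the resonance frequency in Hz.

Step 1 — Resonance condition Im(Z)=0 gives ω₀ = 1/√(LC).
Step 2 — ω₀ = 1/√(0.000846·4.21e-08) = 1.676e+05 rad/s.
Step 3 — f₀ = ω₀/(2π) = 2.667e+04 Hz.

f₀ = 2.667e+04 Hz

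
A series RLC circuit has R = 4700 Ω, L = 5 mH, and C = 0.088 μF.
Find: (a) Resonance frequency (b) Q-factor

Step 1 — Resonance condition Im(Z)=0 gives ω₀ = 1/√(LC).
Step 2 — ω₀ = 1/√(0.005·8.8e-08) = 4.767e+04 rad/s.
Step 3 — f₀ = ω₀/(2π) = 7587 Hz.
Step 4 — Series Q: Q = ω₀L/R = 4.767e+04·0.005/4700 = 0.05072.

(a) f₀ = 7587 Hz  (b) Q = 0.05072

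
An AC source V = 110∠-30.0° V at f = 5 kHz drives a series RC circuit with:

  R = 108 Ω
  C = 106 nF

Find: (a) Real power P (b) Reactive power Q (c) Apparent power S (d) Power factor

Step 1 — Angular frequency: ω = 2π·f = 2π·5000 = 3.142e+04 rad/s.
Step 2 — Component impedances:
  R: Z = R = 108 Ω
  C: Z = 1/(jωC) = -j/(ω·C) = 0 - j300.3 Ω
Step 3 — Series combination: Z_total = R + C = 108 - j300.3 Ω = 319.1∠-70.2° Ω.
Step 4 — Source phasor: V = 110∠-30.0° V = 95.26 - j55 V.
Step 5 — Current: I = V / Z = 0.2632 + j0.2226 A = 0.3447∠40.2° A.
Step 6 — Complex power: S = V·I* = 12.83 - j35.68 VA.
Step 7 — Real power: P = Re(S) = 12.83 W.
Step 8 — Reactive power: Q = Im(S) = -35.68 VAR.
Step 9 — Apparent power: |S| = 37.92 VA.
Step 10 — Power factor: PF = P/|S| = 0.3384 (leading).

(a) P = 12.83 W  (b) Q = -35.68 VAR  (c) S = 37.92 VA  (d) PF = 0.3384 (leading)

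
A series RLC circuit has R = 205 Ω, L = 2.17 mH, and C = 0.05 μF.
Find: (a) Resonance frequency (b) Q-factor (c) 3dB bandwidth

Step 1 — Resonance condition Im(Z)=0 gives ω₀ = 1/√(LC).
Step 2 — ω₀ = 1/√(0.00217·5e-08) = 9.6e+04 rad/s.
Step 3 — f₀ = ω₀/(2π) = 1.528e+04 Hz.
Step 4 — Series Q: Q = ω₀L/R = 9.6e+04·0.00217/205 = 1.016.
Step 5 — 3dB bandwidth: Δω = ω₀/Q = 9.447e+04 rad/s; BW = Δω/(2π) = 1.504e+04 Hz.

(a) f₀ = 1.528e+04 Hz  (b) Q = 1.016  (c) BW = 1.504e+04 Hz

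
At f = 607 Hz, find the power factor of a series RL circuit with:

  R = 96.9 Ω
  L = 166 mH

Step 1 — Angular frequency: ω = 2π·f = 2π·607 = 3814 rad/s.
Step 2 — Component impedances:
  R: Z = R = 96.9 Ω
  L: Z = jωL = j·3814·0.166 = 0 + j633.1 Ω
Step 3 — Series combination: Z_total = R + L = 96.9 + j633.1 Ω = 640.5∠81.3° Ω.
Step 4 — Power factor: PF = cos(φ) = Re(Z)/|Z| = 96.9/640.5 = 0.1513.
Step 5 — Type: Im(Z) = 633.1 ⇒ lagging (phase φ = 81.3°).

PF = 0.1513 (lagging, φ = 81.3°)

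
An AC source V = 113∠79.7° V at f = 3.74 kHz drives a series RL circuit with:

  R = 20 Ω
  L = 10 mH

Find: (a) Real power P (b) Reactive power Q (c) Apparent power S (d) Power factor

Step 1 — Angular frequency: ω = 2π·f = 2π·3740 = 2.35e+04 rad/s.
Step 2 — Component impedances:
  R: Z = R = 20 Ω
  L: Z = jωL = j·2.35e+04·0.01 = 0 + j235 Ω
Step 3 — Series combination: Z_total = R + L = 20 + j235 Ω = 235.8∠85.1° Ω.
Step 4 — Source phasor: V = 113∠79.7° V = 20.2 + j111.2 V.
Step 5 — Current: I = V / Z = 0.477 - j0.04538 A = 0.4791∠-5.4° A.
Step 6 — Complex power: S = V·I* = 4.591 + j53.95 VA.
Step 7 — Real power: P = Re(S) = 4.591 W.
Step 8 — Reactive power: Q = Im(S) = 53.95 VAR.
Step 9 — Apparent power: |S| = 54.14 VA.
Step 10 — Power factor: PF = P/|S| = 0.0848 (lagging).

(a) P = 4.591 W  (b) Q = 53.95 VAR  (c) S = 54.14 VA  (d) PF = 0.0848 (lagging)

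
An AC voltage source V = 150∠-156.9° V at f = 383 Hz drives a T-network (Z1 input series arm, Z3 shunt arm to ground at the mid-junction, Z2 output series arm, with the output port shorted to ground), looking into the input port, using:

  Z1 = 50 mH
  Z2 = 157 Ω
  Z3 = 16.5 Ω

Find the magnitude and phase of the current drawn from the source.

Step 1 — Angular frequency: ω = 2π·f = 2π·383 = 2406 rad/s.
Step 2 — Component impedances:
  Z1: Z = jωL = j·2406·0.05 = 0 + j120.3 Ω
  Z2: Z = R = 157 Ω
  Z3: Z = R = 16.5 Ω
Step 3 — With the output port shorted to ground, the output series arm Z2 runs from the junction to ground; the shunt arm Z3 also runs from the junction to ground. They appear in parallel: Z3 || Z2 = 14.93 Ω.
Step 4 — Series with input arm Z1: Z_in = Z1 + (Z3 || Z2) = 14.93 + j120.3 Ω = 121.2∠82.9° Ω.
Step 5 — Source phasor: V = 150∠-156.9° V = -138 - j58.85 V.
Step 6 — Ohm's law: I = V / Z_total = (-138 - j58.85) / (14.93 + j120.3) = -0.6218 + j1.07 A.
Step 7 — Convert to polar: |I| = 1.237 A, ∠I = 120.2°.

I = 1.237∠120.2° A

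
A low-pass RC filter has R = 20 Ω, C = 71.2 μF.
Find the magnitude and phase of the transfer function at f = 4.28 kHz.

Step 1 — Angular frequency: ω = 2π·4280 = 2.689e+04 rad/s.
Step 2 — Transfer function: H(jω) = 1/(1 + jωRC).
Step 3 — Denominator: 1 + jωRC = 1 + j·2.689e+04·20·7.12e-05 = 1 + j38.29.
Step 4 — H = 0.0006815 - j0.0261.
Step 5 — Magnitude: |H| = 0.0261 (-31.7 dB); phase: φ = -88.5°.

|H| = 0.0261 (-31.7 dB), φ = -88.5°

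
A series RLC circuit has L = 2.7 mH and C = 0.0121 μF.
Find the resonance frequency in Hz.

Step 1 — Resonance condition Im(Z)=0 gives ω₀ = 1/√(LC).
Step 2 — ω₀ = 1/√(0.0027·1.21e-08) = 1.75e+05 rad/s.
Step 3 — f₀ = ω₀/(2π) = 2.784e+04 Hz.

f₀ = 2.784e+04 Hz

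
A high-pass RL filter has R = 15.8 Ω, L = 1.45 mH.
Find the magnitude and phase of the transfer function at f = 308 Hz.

Step 1 — Angular frequency: ω = 2π·308 = 1935 rad/s.
Step 2 — Transfer function: H(jω) = jωL/(R + jωL).
Step 3 — Numerator jωL = j·2.806; denominator R + jωL = 15.8 + j2.806.
Step 4 — H = 0.03058 + j0.1722.
Step 5 — Magnitude: |H| = 0.1749 (-15.1 dB); phase: φ = 79.9°.

|H| = 0.1749 (-15.1 dB), φ = 79.9°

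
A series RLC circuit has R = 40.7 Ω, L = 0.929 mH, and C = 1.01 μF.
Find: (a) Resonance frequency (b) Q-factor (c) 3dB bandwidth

Step 1 — Resonance condition Im(Z)=0 gives ω₀ = 1/√(LC).
Step 2 — ω₀ = 1/√(0.000929·1.01e-06) = 3.265e+04 rad/s.
Step 3 — f₀ = ω₀/(2π) = 5196 Hz.
Step 4 — Series Q: Q = ω₀L/R = 3.265e+04·0.000929/40.7 = 0.7452.
Step 5 — 3dB bandwidth: Δω = ω₀/Q = 4.381e+04 rad/s; BW = Δω/(2π) = 6973 Hz.

(a) f₀ = 5196 Hz  (b) Q = 0.7452  (c) BW = 6973 Hz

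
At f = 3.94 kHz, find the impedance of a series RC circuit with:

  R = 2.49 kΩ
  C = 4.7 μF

Step 1 — Angular frequency: ω = 2π·f = 2π·3940 = 2.476e+04 rad/s.
Step 2 — Component impedances:
  R: Z = R = 2490 Ω
  C: Z = 1/(jωC) = -j/(ω·C) = 0 - j8.595 Ω
Step 3 — Series combination: Z_total = R + C = 2490 - j8.595 Ω = 2490∠-0.2° Ω.

Z = 2490 - j8.595 Ω = 2490∠-0.2° Ω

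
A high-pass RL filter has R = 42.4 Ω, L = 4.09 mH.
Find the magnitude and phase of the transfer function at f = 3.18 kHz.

Step 1 — Angular frequency: ω = 2π·3180 = 1.998e+04 rad/s.
Step 2 — Transfer function: H(jω) = jωL/(R + jωL).
Step 3 — Numerator jωL = j·81.72; denominator R + jωL = 42.4 + j81.72.
Step 4 — H = 0.7879 + j0.4088.
Step 5 — Magnitude: |H| = 0.8876 (-1.0 dB); phase: φ = 27.4°.

|H| = 0.8876 (-1.0 dB), φ = 27.4°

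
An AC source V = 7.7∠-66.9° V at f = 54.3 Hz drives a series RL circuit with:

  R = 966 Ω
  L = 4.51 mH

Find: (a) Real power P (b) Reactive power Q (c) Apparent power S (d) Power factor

Step 1 — Angular frequency: ω = 2π·f = 2π·54.3 = 341.2 rad/s.
Step 2 — Component impedances:
  R: Z = R = 966 Ω
  L: Z = jωL = j·341.2·0.00451 = 0 + j1.539 Ω
Step 3 — Series combination: Z_total = R + L = 966 + j1.539 Ω = 966∠0.1° Ω.
Step 4 — Source phasor: V = 7.7∠-66.9° V = 3.021 - j7.083 V.
Step 5 — Current: I = V / Z = 0.003116 - j0.007337 A = 0.007971∠-67.0° A.
Step 6 — Complex power: S = V·I* = 0.06138 + j9.776e-05 VA.
Step 7 — Real power: P = Re(S) = 0.06138 W.
Step 8 — Reactive power: Q = Im(S) = 9.776e-05 VAR.
Step 9 — Apparent power: |S| = 0.06138 VA.
Step 10 — Power factor: PF = P/|S| = 1 (lagging).

(a) P = 0.06138 W  (b) Q = 9.776e-05 VAR  (c) S = 0.06138 VA  (d) PF = 1 (lagging)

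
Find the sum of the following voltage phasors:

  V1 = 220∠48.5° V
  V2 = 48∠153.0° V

Step 1 — Convert each phasor to rectangular form:
  V1 = 220·(cos(48.5°) + j·sin(48.5°)) = 145.8 + j164.8 V
  V2 = 48·(cos(153.0°) + j·sin(153.0°)) = -42.77 + j21.79 V
Step 2 — Sum components: V_total = 103 + j186.6 V.
Step 3 — Convert to polar: |V_total| = 213.1 V, ∠V_total = 61.1°.

V_total = 213.1∠61.1° V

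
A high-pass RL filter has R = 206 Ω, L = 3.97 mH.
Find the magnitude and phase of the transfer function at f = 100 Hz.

Step 1 — Angular frequency: ω = 2π·100 = 628.3 rad/s.
Step 2 — Transfer function: H(jω) = jωL/(R + jωL).
Step 3 — Numerator jωL = j·2.494; denominator R + jωL = 206 + j2.494.
Step 4 — H = 0.0001466 + j0.01211.
Step 5 — Magnitude: |H| = 0.01211 (-38.3 dB); phase: φ = 89.3°.

|H| = 0.01211 (-38.3 dB), φ = 89.3°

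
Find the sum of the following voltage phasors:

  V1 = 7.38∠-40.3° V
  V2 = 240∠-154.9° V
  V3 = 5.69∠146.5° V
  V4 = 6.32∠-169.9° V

Step 1 — Convert each phasor to rectangular form:
  V1 = 7.38·(cos(-40.3°) + j·sin(-40.3°)) = 5.628 - j4.773 V
  V2 = 240·(cos(-154.9°) + j·sin(-154.9°)) = -217.3 - j101.8 V
  V3 = 5.69·(cos(146.5°) + j·sin(146.5°)) = -4.745 + j3.141 V
  V4 = 6.32·(cos(-169.9°) + j·sin(-169.9°)) = -6.222 - j1.108 V
Step 2 — Sum components: V_total = -222.7 - j104.5 V.
Step 3 — Convert to polar: |V_total| = 246 V, ∠V_total = -154.8°.

V_total = 246∠-154.8° V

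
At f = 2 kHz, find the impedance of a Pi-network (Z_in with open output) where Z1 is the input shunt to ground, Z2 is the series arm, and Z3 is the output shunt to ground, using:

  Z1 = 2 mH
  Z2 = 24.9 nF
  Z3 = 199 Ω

Step 1 — Angular frequency: ω = 2π·f = 2π·2000 = 1.257e+04 rad/s.
Step 2 — Component impedances:
  Z1: Z = jωL = j·1.257e+04·0.002 = 0 + j25.13 Ω
  Z2: Z = 1/(jωC) = -j/(ω·C) = 0 - j3196 Ω
  Z3: Z = R = 199 Ω
Step 3 — With open output, the series arm Z2 and the output shunt Z3 appear in series to ground: Z2 + Z3 = 199 - j3196 Ω.
Step 4 — Parallel with input shunt Z1: Z_in = Z1 || (Z2 + Z3) = 0.01245 + j25.33 Ω = 25.33∠90.0° Ω.

Z = 0.01245 + j25.33 Ω = 25.33∠90.0° Ω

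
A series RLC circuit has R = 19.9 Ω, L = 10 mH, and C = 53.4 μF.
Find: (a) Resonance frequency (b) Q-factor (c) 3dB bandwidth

Step 1 — Resonance condition Im(Z)=0 gives ω₀ = 1/√(LC).
Step 2 — ω₀ = 1/√(0.01·5.34e-05) = 1368 rad/s.
Step 3 — f₀ = ω₀/(2π) = 217.8 Hz.
Step 4 — Series Q: Q = ω₀L/R = 1368·0.01/19.9 = 0.6877.
Step 5 — 3dB bandwidth: Δω = ω₀/Q = 1990 rad/s; BW = Δω/(2π) = 316.7 Hz.

(a) f₀ = 217.8 Hz  (b) Q = 0.6877  (c) BW = 316.7 Hz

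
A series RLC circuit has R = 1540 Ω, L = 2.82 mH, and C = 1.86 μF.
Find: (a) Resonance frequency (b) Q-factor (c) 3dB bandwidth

Step 1 — Resonance condition Im(Z)=0 gives ω₀ = 1/√(LC).
Step 2 — ω₀ = 1/√(0.00282·1.86e-06) = 1.381e+04 rad/s.
Step 3 — f₀ = ω₀/(2π) = 2198 Hz.
Step 4 — Series Q: Q = ω₀L/R = 1.381e+04·0.00282/1540 = 0.02528.
Step 5 — 3dB bandwidth: Δω = ω₀/Q = 5.461e+05 rad/s; BW = Δω/(2π) = 8.691e+04 Hz.

(a) f₀ = 2198 Hz  (b) Q = 0.02528  (c) BW = 8.691e+04 Hz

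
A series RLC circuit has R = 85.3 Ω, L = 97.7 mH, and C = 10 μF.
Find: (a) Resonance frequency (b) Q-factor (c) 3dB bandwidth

Step 1 — Resonance: ω₀ = 1/√(LC) = 1/√(0.0977·1e-05) = 1012 rad/s.
Step 2 — f₀ = ω₀/(2π) = 161 Hz.
Step 3 — Series Q: Q = ω₀L/R = 1012·0.0977/85.3 = 1.159.
Step 4 — Bandwidth: Δω = ω₀/Q = 873.1 rad/s; BW = Δω/(2π) = 139 Hz.

(a) f₀ = 161 Hz  (b) Q = 1.159  (c) BW = 139 Hz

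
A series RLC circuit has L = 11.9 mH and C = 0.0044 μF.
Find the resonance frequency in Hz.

Step 1 — Resonance condition Im(Z)=0 gives ω₀ = 1/√(LC).
Step 2 — ω₀ = 1/√(0.0119·4.4e-09) = 1.382e+05 rad/s.
Step 3 — f₀ = ω₀/(2π) = 2.199e+04 Hz.

f₀ = 2.199e+04 Hz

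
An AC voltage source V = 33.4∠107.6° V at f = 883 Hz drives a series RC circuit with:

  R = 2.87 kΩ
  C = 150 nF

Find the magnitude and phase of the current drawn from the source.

Step 1 — Angular frequency: ω = 2π·f = 2π·883 = 5548 rad/s.
Step 2 — Component impedances:
  R: Z = R = 2870 Ω
  C: Z = 1/(jωC) = -j/(ω·C) = 0 - j1202 Ω
Step 3 — Series combination: Z_total = R + C = 2870 - j1202 Ω = 3111∠-22.7° Ω.
Step 4 — Source phasor: V = 33.4∠107.6° V = -10.1 + j31.84 V.
Step 5 — Ohm's law: I = V / Z_total = (-10.1 + j31.84) / (2870 - j1202) = -0.006946 + j0.008185 A.
Step 6 — Convert to polar: |I| = 0.01073 A, ∠I = 130.3°.

I = 0.01073∠130.3° A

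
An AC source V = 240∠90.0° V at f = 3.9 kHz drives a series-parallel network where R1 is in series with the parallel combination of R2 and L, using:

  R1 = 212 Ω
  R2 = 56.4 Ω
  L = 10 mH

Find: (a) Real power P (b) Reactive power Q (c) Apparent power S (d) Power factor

Step 1 — Angular frequency: ω = 2π·f = 2π·3900 = 2.45e+04 rad/s.
Step 2 — Component impedances:
  R1: Z = R = 212 Ω
  R2: Z = R = 56.4 Ω
  L: Z = jωL = j·2.45e+04·0.01 = 0 + j245 Ω
Step 3 — Parallel branch: R2 || L = 1/(1/R2 + 1/L) = 53.56 + j12.33 Ω.
Step 4 — Series with R1: Z_total = R1 + (R2 || L) = 265.6 + j12.33 Ω = 265.8∠2.7° Ω.
Step 5 — Source phasor: V = 240∠90.0° V = 0 + j240 V.
Step 6 — Current: I = V / Z = 0.04186 + j0.9018 A = 0.9028∠87.3° A.
Step 7 — Complex power: S = V·I* = 216.4 + j10.05 VA.
Step 8 — Real power: P = Re(S) = 216.4 W.
Step 9 — Reactive power: Q = Im(S) = 10.05 VAR.
Step 10 — Apparent power: |S| = 216.7 VA.
Step 11 — Power factor: PF = P/|S| = 0.9989 (lagging).

(a) P = 216.4 W  (b) Q = 10.05 VAR  (c) S = 216.7 VA  (d) PF = 0.9989 (lagging)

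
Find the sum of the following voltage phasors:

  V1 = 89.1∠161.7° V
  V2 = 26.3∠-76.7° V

Step 1 — Convert each phasor to rectangular form:
  V1 = 89.1·(cos(161.7°) + j·sin(161.7°)) = -84.59 + j27.98 V
  V2 = 26.3·(cos(-76.7°) + j·sin(-76.7°)) = 6.05 - j25.59 V
Step 2 — Sum components: V_total = -78.54 + j2.382 V.
Step 3 — Convert to polar: |V_total| = 78.58 V, ∠V_total = 178.3°.

V_total = 78.58∠178.3° V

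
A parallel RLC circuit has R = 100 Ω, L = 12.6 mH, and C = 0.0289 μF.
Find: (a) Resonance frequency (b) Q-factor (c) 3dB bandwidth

Step 1 — Resonance: ω₀ = 1/√(LC) = 1/√(0.0126·2.89e-08) = 5.24e+04 rad/s.
Step 2 — f₀ = ω₀/(2π) = 8340 Hz.
Step 3 — Parallel Q: Q = R/(ω₀L) = 100/(5.24e+04·0.0126) = 0.1514.
Step 4 — Bandwidth: Δω = ω₀/Q = 3.46e+05 rad/s; BW = Δω/(2π) = 5.507e+04 Hz.

(a) f₀ = 8340 Hz  (b) Q = 0.1514  (c) BW = 5.507e+04 Hz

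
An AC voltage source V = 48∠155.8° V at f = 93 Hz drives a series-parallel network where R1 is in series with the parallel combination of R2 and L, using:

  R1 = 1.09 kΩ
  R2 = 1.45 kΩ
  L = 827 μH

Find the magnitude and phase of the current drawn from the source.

Step 1 — Angular frequency: ω = 2π·f = 2π·93 = 584.3 rad/s.
Step 2 — Component impedances:
  R1: Z = R = 1090 Ω
  R2: Z = R = 1450 Ω
  L: Z = jωL = j·584.3·0.000827 = 0 + j0.4832 Ω
Step 3 — Parallel branch: R2 || L = 1/(1/R2 + 1/L) = 0.0001611 + j0.4832 Ω.
Step 4 — Series with R1: Z_total = R1 + (R2 || L) = 1090 + j0.4832 Ω = 1090∠0.0° Ω.
Step 5 — Source phasor: V = 48∠155.8° V = -43.78 + j19.68 V.
Step 6 — Ohm's law: I = V / Z_total = (-43.78 + j19.68) / (1090 + j0.4832) = -0.04016 + j0.01807 A.
Step 7 — Convert to polar: |I| = 0.04404 A, ∠I = 155.8°.

I = 0.04404∠155.8° A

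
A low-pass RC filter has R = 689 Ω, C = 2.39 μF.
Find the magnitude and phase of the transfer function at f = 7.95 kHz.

Step 1 — Angular frequency: ω = 2π·7950 = 4.995e+04 rad/s.
Step 2 — Transfer function: H(jω) = 1/(1 + jωRC).
Step 3 — Denominator: 1 + jωRC = 1 + j·4.995e+04·689·2.39e-06 = 1 + j82.26.
Step 4 — H = 0.0001478 - j0.01216.
Step 5 — Magnitude: |H| = 0.01216 (-38.3 dB); phase: φ = -89.3°.

|H| = 0.01216 (-38.3 dB), φ = -89.3°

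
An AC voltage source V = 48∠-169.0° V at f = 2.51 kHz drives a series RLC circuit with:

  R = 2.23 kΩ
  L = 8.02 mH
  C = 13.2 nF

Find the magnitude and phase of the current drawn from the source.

Step 1 — Angular frequency: ω = 2π·f = 2π·2510 = 1.577e+04 rad/s.
Step 2 — Component impedances:
  R: Z = R = 2230 Ω
  L: Z = jωL = j·1.577e+04·0.00802 = 0 + j126.5 Ω
  C: Z = 1/(jωC) = -j/(ω·C) = 0 - j4804 Ω
Step 3 — Series combination: Z_total = R + L + C = 2230 - j4677 Ω = 5182∠-64.5° Ω.
Step 4 — Source phasor: V = 48∠-169.0° V = -47.12 - j9.159 V.
Step 5 — Ohm's law: I = V / Z_total = (-47.12 - j9.159) / (2230 - j4677) = -0.002318 - j0.008969 A.
Step 6 — Convert to polar: |I| = 0.009264 A, ∠I = -104.5°.

I = 0.009264∠-104.5° A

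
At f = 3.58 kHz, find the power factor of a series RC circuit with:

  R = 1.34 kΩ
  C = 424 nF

Step 1 — Angular frequency: ω = 2π·f = 2π·3580 = 2.249e+04 rad/s.
Step 2 — Component impedances:
  R: Z = R = 1340 Ω
  C: Z = 1/(jωC) = -j/(ω·C) = 0 - j104.9 Ω
Step 3 — Series combination: Z_total = R + C = 1340 - j104.9 Ω = 1344∠-4.5° Ω.
Step 4 — Power factor: PF = cos(φ) = Re(Z)/|Z| = 1340/1344 = 0.997.
Step 5 — Type: Im(Z) = -104.9 ⇒ leading (phase φ = -4.5°).

PF = 0.997 (leading, φ = -4.5°)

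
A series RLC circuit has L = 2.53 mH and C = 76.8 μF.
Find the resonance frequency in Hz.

Step 1 — Resonance condition Im(Z)=0 gives ω₀ = 1/√(LC).
Step 2 — ω₀ = 1/√(0.00253·7.68e-05) = 2269 rad/s.
Step 3 — f₀ = ω₀/(2π) = 361.1 Hz.

f₀ = 361.1 Hz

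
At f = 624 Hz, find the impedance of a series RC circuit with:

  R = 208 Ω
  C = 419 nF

Step 1 — Angular frequency: ω = 2π·f = 2π·624 = 3921 rad/s.
Step 2 — Component impedances:
  R: Z = R = 208 Ω
  C: Z = 1/(jωC) = -j/(ω·C) = 0 - j608.7 Ω
Step 3 — Series combination: Z_total = R + C = 208 - j608.7 Ω = 643.3∠-71.1° Ω.

Z = 208 - j608.7 Ω = 643.3∠-71.1° Ω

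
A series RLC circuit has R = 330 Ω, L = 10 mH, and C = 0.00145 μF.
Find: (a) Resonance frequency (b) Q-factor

Step 1 — Resonance condition Im(Z)=0 gives ω₀ = 1/√(LC).
Step 2 — ω₀ = 1/√(0.01·1.45e-09) = 2.626e+05 rad/s.
Step 3 — f₀ = ω₀/(2π) = 4.18e+04 Hz.
Step 4 — Series Q: Q = ω₀L/R = 2.626e+05·0.01/330 = 7.958.

(a) f₀ = 4.18e+04 Hz  (b) Q = 7.958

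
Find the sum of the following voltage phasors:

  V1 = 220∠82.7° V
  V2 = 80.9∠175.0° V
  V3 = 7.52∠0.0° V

Step 1 — Convert each phasor to rectangular form:
  V1 = 220·(cos(82.7°) + j·sin(82.7°)) = 27.95 + j218.2 V
  V2 = 80.9·(cos(175.0°) + j·sin(175.0°)) = -80.59 + j7.051 V
  V3 = 7.52·(cos(0.0°) + j·sin(0.0°)) = 7.52 V
Step 2 — Sum components: V_total = -45.12 + j225.3 V.
Step 3 — Convert to polar: |V_total| = 229.7 V, ∠V_total = 101.3°.

V_total = 229.7∠101.3° V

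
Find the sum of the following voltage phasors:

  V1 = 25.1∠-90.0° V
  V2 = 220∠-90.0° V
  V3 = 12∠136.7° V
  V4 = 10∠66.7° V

Step 1 — Convert each phasor to rectangular form:
  V1 = 25.1·(cos(-90.0°) + j·sin(-90.0°)) = 0 - j25.1 V
  V2 = 220·(cos(-90.0°) + j·sin(-90.0°)) = 0 - j220 V
  V3 = 12·(cos(136.7°) + j·sin(136.7°)) = -8.733 + j8.23 V
  V4 = 10·(cos(66.7°) + j·sin(66.7°)) = 3.955 + j9.184 V
Step 2 — Sum components: V_total = -4.778 - j227.7 V.
Step 3 — Convert to polar: |V_total| = 227.7 V, ∠V_total = -91.2°.

V_total = 227.7∠-91.2° V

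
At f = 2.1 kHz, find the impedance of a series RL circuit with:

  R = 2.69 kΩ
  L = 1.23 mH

Step 1 — Angular frequency: ω = 2π·f = 2π·2100 = 1.319e+04 rad/s.
Step 2 — Component impedances:
  R: Z = R = 2690 Ω
  L: Z = jωL = j·1.319e+04·0.00123 = 0 + j16.23 Ω
Step 3 — Series combination: Z_total = R + L = 2690 + j16.23 Ω = 2690∠0.3° Ω.

Z = 2690 + j16.23 Ω = 2690∠0.3° Ω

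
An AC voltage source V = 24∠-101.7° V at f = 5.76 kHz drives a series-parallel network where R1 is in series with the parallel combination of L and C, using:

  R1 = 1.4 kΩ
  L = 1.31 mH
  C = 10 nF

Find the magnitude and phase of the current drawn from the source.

Step 1 — Angular frequency: ω = 2π·f = 2π·5760 = 3.619e+04 rad/s.
Step 2 — Component impedances:
  R1: Z = R = 1400 Ω
  L: Z = jωL = j·3.619e+04·0.00131 = 0 + j47.41 Ω
  C: Z = 1/(jωC) = -j/(ω·C) = 0 - j2763 Ω
Step 3 — Parallel branch: L || C = 1/(1/L + 1/C) = 0 + j48.24 Ω.
Step 4 — Series with R1: Z_total = R1 + (L || C) = 1400 + j48.24 Ω = 1401∠2.0° Ω.
Step 5 — Source phasor: V = 24∠-101.7° V = -4.867 - j23.5 V.
Step 6 — Ohm's law: I = V / Z_total = (-4.867 - j23.5) / (1400 + j48.24) = -0.00405 - j0.01665 A.
Step 7 — Convert to polar: |I| = 0.01713 A, ∠I = -103.7°.

I = 0.01713∠-103.7° A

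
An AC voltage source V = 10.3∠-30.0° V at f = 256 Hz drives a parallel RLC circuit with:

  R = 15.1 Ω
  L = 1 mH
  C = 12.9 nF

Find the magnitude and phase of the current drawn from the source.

Step 1 — Angular frequency: ω = 2π·f = 2π·256 = 1608 rad/s.
Step 2 — Component impedances:
  R: Z = R = 15.1 Ω
  L: Z = jωL = j·1608·0.001 = 0 + j1.608 Ω
  C: Z = 1/(jωC) = -j/(ω·C) = 0 - j4.819e+04 Ω
Step 3 — Parallel combination: 1/Z_total = 1/R + 1/L + 1/C; Z_total = 0.1694 + j1.591 Ω = 1.599∠83.9° Ω.
Step 4 — Source phasor: V = 10.3∠-30.0° V = 8.92 - j5.15 V.
Step 5 — Ohm's law: I = V / Z_total = (8.92 - j5.15) / (0.1694 + j1.591) = -2.611 - j5.886 A.
Step 6 — Convert to polar: |I| = 6.44 A, ∠I = -113.9°.

I = 6.44∠-113.9° A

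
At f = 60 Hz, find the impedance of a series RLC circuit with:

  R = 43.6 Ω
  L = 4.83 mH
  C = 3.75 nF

Step 1 — Angular frequency: ω = 2π·f = 2π·60 = 377 rad/s.
Step 2 — Component impedances:
  R: Z = R = 43.6 Ω
  L: Z = jωL = j·377·0.00483 = 0 + j1.821 Ω
  C: Z = 1/(jωC) = -j/(ω·C) = 0 - j7.074e+05 Ω
Step 3 — Series combination: Z_total = R + L + C = 43.6 - j7.074e+05 Ω = 7.074e+05∠-90.0° Ω.

Z = 43.6 - j7.074e+05 Ω = 7.074e+05∠-90.0° Ω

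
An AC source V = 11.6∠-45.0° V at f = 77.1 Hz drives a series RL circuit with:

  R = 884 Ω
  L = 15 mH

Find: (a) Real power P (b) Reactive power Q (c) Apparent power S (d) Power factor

Step 1 — Angular frequency: ω = 2π·f = 2π·77.1 = 484.4 rad/s.
Step 2 — Component impedances:
  R: Z = R = 884 Ω
  L: Z = jωL = j·484.4·0.015 = 0 + j7.267 Ω
Step 3 — Series combination: Z_total = R + L = 884 + j7.267 Ω = 884∠0.5° Ω.
Step 4 — Source phasor: V = 11.6∠-45.0° V = 8.202 - j8.202 V.
Step 5 — Current: I = V / Z = 0.009202 - j0.009354 A = 0.01312∠-45.5° A.
Step 6 — Complex power: S = V·I* = 0.1522 + j0.001251 VA.
Step 7 — Real power: P = Re(S) = 0.1522 W.
Step 8 — Reactive power: Q = Im(S) = 0.001251 VAR.
Step 9 — Apparent power: |S| = 0.1522 VA.
Step 10 — Power factor: PF = P/|S| = 1 (lagging).

(a) P = 0.1522 W  (b) Q = 0.001251 VAR  (c) S = 0.1522 VA  (d) PF = 1 (lagging)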